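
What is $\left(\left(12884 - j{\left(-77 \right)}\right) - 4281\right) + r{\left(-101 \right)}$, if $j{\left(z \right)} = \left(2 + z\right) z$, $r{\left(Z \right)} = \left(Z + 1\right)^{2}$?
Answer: $12828$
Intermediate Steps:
$r{\left(Z \right)} = \left(1 + Z\right)^{2}$
$j{\left(z \right)} = z \left(2 + z\right)$
$\left(\left(12884 - j{\left(-77 \right)}\right) - 4281\right) + r{\left(-101 \right)} = \left(\left(12884 - - 77 \left(2 - 77\right)\right) - 4281\right) + \left(1 - 101\right)^{2} = \left(\left(12884 - \left(-77\right) \left(-75\right)\right) - 4281\right) + \left(-100\right)^{2} = \left(\left(12884 - 5775\right) - 4281\right) + 10000 = \left(7109 - 4281\right) + 10000 = 2828 + 10000 = 12828$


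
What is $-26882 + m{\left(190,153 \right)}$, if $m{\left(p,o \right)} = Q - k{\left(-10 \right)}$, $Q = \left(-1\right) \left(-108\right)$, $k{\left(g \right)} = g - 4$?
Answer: $-26760$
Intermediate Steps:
$k{\left(g \right)} = -4 + g$
$Q = 108$
$m{\left(p,o \right)} = 122$ ($m{\left(p,o \right)} = 108 - \left(-4 - 10\right) = 108 - -14 = 108 + 14 = 122$)
$-26882 + m{\left(190,153 \right)} = -26882 + 122 = -26760$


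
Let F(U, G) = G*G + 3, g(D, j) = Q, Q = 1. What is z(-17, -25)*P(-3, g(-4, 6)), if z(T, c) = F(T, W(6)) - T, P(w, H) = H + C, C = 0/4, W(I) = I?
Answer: 56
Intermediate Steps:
C = 0 (C = 0*(1/4) = 0)
g(D, j) = 1
F(U, G) = 3 + G**2 (F(U, G) = G**2 + 3 = 3 + G**2)
P(w, H) = H (P(w, H) = H + 0 = H)
z(T, c) = 39 - T (z(T, c) = (3 + 6**2) - T = (3 + 36) - T = 39 - T)
z(-17, -25)*P(-3, g(-4, 6)) = (39 - 1*(-17))*1 = (39 + 17)*1 = 56*1 = 56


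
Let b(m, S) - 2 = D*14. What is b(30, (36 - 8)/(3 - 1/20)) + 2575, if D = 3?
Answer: 2619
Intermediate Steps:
b(m, S) = 44 (b(m, S) = 2 + 3*14 = 2 + 42 = 44)
b(30, (36 - 8)/(3 - 1/20)) + 2575 = 44 + 2575 = 2619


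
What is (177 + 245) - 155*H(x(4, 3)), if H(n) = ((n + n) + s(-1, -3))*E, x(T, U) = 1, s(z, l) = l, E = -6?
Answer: -508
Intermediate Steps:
H(n) = 18 - 12*n (H(n) = ((n + n) - 3)*(-6) = (2*n - 3)*(-6) = (-3 + 2*n)*(-6) = 18 - 12*n)
(177 + 245) - 155*H(x(4, 3)) = (177 + 245) - 155*(18 - 12*1) = 422 - 155*(18 - 12) = 422 - 155*6 = 422 - 930 = -508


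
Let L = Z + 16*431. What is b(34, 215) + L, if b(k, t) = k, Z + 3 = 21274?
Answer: 28201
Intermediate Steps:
Z = 21271 (Z = -3 + 21274 = 21271)
L = 28167 (L = 21271 + 16*431 = 21271 + 6896 = 28167)
b(34, 215) + L = 34 + 28167 = 28201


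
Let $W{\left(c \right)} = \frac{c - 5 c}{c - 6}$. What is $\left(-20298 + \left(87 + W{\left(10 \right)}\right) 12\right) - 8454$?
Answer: $-27828$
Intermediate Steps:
$W{\left(c \right)} = - \frac{4 c}{-6 + c}$ ($W{\left(c \right)} = \frac{\left(-4\right) c}{-6 + c} = - \frac{4 c}{-6 + c}$)
$\left(-20298 + \left(87 + W{\left(10 \right)}\right) 12\right) - 8454 = \left(-20298 + \left(87 - \frac{40}{-6 + 10}\right) 12\right) - 8454 = \left(-20298 + \left(87 - \frac{40}{4}\right) 12\right) - 8454 = \left(-20298 + \left(87 - 40 \cdot \frac{1}{4}\right) 12\right) - 8454 = \left(-20298 + \left(87 - 10\right) 12\right) - 8454 = \left(-20298 + 77 \cdot 12\right) - 8454 = \left(-20298 + 924\right) - 8454 = -19374 - 8454 = -27828$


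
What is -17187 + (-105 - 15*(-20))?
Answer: -16992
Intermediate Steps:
-17187 + (-105 - 15*(-20)) = -17187 + (-105 + 300) = -17187 + 195 = -16992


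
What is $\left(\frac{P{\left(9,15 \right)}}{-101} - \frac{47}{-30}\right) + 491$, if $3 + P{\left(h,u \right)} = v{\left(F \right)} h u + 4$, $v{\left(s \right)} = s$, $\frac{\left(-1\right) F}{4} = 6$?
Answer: $\frac{1589647}{3030} \approx 524.64$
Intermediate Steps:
$F = -24$ ($F = \left(-4\right) 6 = -24$)
$P{\left(h,u \right)} = 1 - 24 h u$ ($P{\left(h,u \right)} = -3 + \left(- 24 h u + 4\right) = -3 - \left(-4 + 24 h u\right) = 1 - 24 h u$)
$\left(\frac{P{\left(9,15 \right)}}{-101} - \frac{47}{-30}\right) + 491 = \left(\frac{1 - 216 \cdot 15}{-101} - \frac{47}{-30}\right) + 491 = \left(\left(1 - 3240\right) \left(- \frac{1}{101}\right) - - \frac{47}{30}\right) + 491 = \left(\left(-3239\right) \left(- \frac{1}{101}\right) + \frac{47}{30}\right) + 491 = \left(\frac{3239}{101} + \frac{47}{30}\right) + 491 = \frac{101917}{3030} + 491 = \frac{1589647}{3030}$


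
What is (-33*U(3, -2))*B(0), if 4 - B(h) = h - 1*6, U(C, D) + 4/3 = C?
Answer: -550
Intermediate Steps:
U(C, D) = -4/3 + C
B(h) = 10 - h (B(h) = 4 - (h - 1*6) = 4 - (h - 6) = 4 - (-6 + h) = 4 + (6 - h) = 10 - h)
(-33*U(3, -2))*B(0) = (-33*(-4/3 + 3))*(10 - 1*0) = (-33*5/3)*(10 + 0) = -55*10 = -550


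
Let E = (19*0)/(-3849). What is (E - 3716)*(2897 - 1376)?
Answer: -5652036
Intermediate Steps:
E = 0 (E = 0*(-1/3849) = 0)
(E - 3716)*(2897 - 1376) = (0 - 3716)*(2897 - 1376) = -3716*1521 = -5652036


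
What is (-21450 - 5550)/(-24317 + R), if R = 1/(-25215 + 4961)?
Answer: 182286000/164172173 ≈ 1.1103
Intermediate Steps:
R = -1/20254 (R = 1/(-20254) = -1/20254 ≈ -4.9373e-5)
(-21450 - 5550)/(-24317 + R) = (-21450 - 5550)/(-24317 - 1/20254) = -27000/(-492516519/20254) = -27000*(-20254/492516519) = 182286000/164172173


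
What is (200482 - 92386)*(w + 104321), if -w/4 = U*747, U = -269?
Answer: 98161220928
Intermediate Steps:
w = 803772 (w = -(-1076)*747 = -4*(-200943) = 803772)
(200482 - 92386)*(w + 104321) = (200482 - 92386)*(803772 + 104321) = 108096*908093 = 98161220928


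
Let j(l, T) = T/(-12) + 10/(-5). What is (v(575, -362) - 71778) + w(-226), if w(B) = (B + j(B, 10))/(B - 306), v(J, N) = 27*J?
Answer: -179558203/3192 ≈ -56253.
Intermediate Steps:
j(l, T) = -2 - T/12 (j(l, T) = T*(-1/12) + 10*(-1/5) = -T/12 - 2 = -2 - T/12)
w(B) = (-17/6 + B)/(-306 + B) (w(B) = (B + (-2 - 1/12*10))/(B - 306) = (B + (-2 - 5/6))/(-306 + B) = (B - 17/6)/(-306 + B) = (-17/6 + B)/(-306 + B))
(v(575, -362) - 71778) + w(-226) = (27*575 - 71778) + (-17/6 - 226)/(-306 - 226) = (15525 - 71778) - 1373/6/(-532) = -56253 - 1/532*(-1373/6) = -56253 + 1373/3192 = -179558203/3192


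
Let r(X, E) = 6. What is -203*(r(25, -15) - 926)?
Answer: 186760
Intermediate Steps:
-203*(r(25, -15) - 926) = -203*(6 - 926) = -203*(-920) = 186760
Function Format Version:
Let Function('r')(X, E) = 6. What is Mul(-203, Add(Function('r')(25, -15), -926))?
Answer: 186760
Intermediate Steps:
Mul(-203, Add(Function('r')(25, -15), -926)) = Mul(-203, Add(6, -926)) = Mul(-203, -920) = 186760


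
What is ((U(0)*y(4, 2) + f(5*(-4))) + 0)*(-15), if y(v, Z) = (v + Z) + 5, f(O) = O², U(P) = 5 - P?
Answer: -6825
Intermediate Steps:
y(v, Z) = 5 + Z + v (y(v, Z) = (Z + v) + 5 = 5 + Z + v)
((U(0)*y(4, 2) + f(5*(-4))) + 0)*(-15) = (((5 - 1*0)*(5 + 2 + 4) + (5*(-4))²) + 0)*(-15) = (((5 + 0)*11 + (-20)²) + 0)*(-15) = ((5*11 + 400) + 0)*(-15) = ((55 + 400) + 0)*(-15) = (455 + 0)*(-15) = 455*(-15) = -6825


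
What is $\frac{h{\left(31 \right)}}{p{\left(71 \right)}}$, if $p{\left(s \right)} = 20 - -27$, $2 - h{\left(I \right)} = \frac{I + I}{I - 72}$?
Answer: $\frac{144}{1927} \approx 0.074728$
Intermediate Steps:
$h{\left(I \right)} = 2 - \frac{2 I}{-72 + I}$ ($h{\left(I \right)} = 2 - \frac{I + I}{I - 72} = 2 - \frac{2 I}{-72 + I}$)
$p{\left(s \right)} = 47$ ($p{\left(s \right)} = 20 + 27 = 47$)
$\frac{h{\left(31 \right)}}{p{\left(71 \right)}} = \frac{\left(-144\right) \frac{1}{-72 + 31}}{47} = - \frac{144}{-41} \cdot \frac{1}{47} = \left(-144\right) \left(- \frac{1}{41}\right) \frac{1}{47} = \frac{144}{41} \cdot \frac{1}{47} = \frac{144}{1927}$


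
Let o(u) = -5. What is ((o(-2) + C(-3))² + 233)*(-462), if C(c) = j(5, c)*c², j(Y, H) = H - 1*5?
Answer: -2846844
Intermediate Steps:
j(Y, H) = -5 + H (j(Y, H) = H - 5 = -5 + H)
C(c) = c²*(-5 + c) (C(c) = (-5 + c)*c² = c²*(-5 + c))
((o(-2) + C(-3))² + 233)*(-462) = ((-5 + (-3)²*(-5 - 3))² + 233)*(-462) = ((-5 + 9*(-8))² + 233)*(-462) = ((-5 - 72)² + 233)*(-462) = ((-77)² + 233)*(-462) = (5929 + 233)*(-462) = 6162*(-462) = -2846844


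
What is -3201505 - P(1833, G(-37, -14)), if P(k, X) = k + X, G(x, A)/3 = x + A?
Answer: -3203185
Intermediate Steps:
G(x, A) = 3*A + 3*x (G(x, A) = 3*(x + A) = 3*(A + x) = 3*A + 3*x)
P(k, X) = X + k
-3201505 - P(1833, G(-37, -14)) = -3201505 - ((3*(-14) + 3*(-37)) + 1833) = -3201505 - ((-42 - 111) + 1833) = -3201505 - (-153 + 1833) = -3201505 - 1*1680 = -3201505 - 1680 = -3203185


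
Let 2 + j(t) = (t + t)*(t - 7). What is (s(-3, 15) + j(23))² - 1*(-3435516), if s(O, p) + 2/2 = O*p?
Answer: 3908860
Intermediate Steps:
j(t) = -2 + 2*t*(-7 + t) (j(t) = -2 + (t + t)*(t - 7) = -2 + (2*t)*(-7 + t) = -2 + 2*t*(-7 + t))
s(O, p) = -1 + O*p
(s(-3, 15) + j(23))² - 1*(-3435516) = ((-1 - 3*15) + (-2 - 14*23 + 2*23²))² - 1*(-3435516) = ((-1 - 45) + (-2 - 322 + 2*529))² + 3435516 = (-46 + (-2 - 322 + 1058))² + 3435516 = (-46 + 734)² + 3435516 = 688² + 3435516 = 473344 + 3435516 = 3908860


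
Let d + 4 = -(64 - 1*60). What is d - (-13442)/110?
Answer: 571/5 ≈ 114.20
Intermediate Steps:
d = -8 (d = -4 - (64 - 1*60) = -4 - (64 - 60) = -4 - 1*4 = -4 - 4 = -8)
d - (-13442)/110 = -8 - (-13442)/110 = -8 - 94*(-13/10) = -8 + 611/5 = 571/5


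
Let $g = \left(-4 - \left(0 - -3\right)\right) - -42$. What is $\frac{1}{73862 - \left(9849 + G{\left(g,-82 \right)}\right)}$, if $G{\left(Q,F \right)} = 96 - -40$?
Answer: $\frac{1}{63877} \approx 1.5655 \cdot 10^{-5}$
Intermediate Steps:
$g = 35$ ($g = \left(-4 - \left(0 + 3\right)\right) + 42 = \left(-4 - 3\right) + 42 = -7 + 42 = 35$)
$G{\left(Q,F \right)} = 136$ ($G{\left(Q,F \right)} = 96 + 40 = 136$)
$\frac{1}{73862 - \left(9849 + G{\left(g,-82 \right)}\right)} = \frac{1}{73862 - 9985} = \frac{1}{63877}$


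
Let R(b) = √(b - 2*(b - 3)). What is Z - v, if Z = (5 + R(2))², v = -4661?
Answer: 4710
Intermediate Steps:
R(b) = √(6 - b) (R(b) = √(b - 2*(-3 + b)) = √(b + (6 - 2*b)) = √(6 - b))
Z = 49 (Z = (5 + √(6 - 1*2))² = (5 + √(6 - 2))² = (5 + √4)² = (5 + 2)² = 7² = 49)
Z - v = 49 - 1*(-4661) = 49 + 4661 = 4710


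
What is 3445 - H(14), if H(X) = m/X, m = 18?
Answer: 24106/7 ≈ 3443.7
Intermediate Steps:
H(X) = 18/X
3445 - H(14) = 3445 - 18/14 = 3445 - 1*9/7 = 3445 - 9/7 = 24106/7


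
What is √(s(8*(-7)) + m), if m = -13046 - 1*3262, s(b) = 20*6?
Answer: 2*I*√4047 ≈ 127.23*I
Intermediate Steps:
s(b) = 120
m = -16308 (m = -13046 - 3262 = -16308)
√(s(8*(-7)) + m) = √(120 - 16308) = √(-16188) = 2*I*√4047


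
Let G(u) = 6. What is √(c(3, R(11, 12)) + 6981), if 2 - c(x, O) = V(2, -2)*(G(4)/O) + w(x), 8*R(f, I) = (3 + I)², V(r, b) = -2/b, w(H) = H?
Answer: 2*√392613/15 ≈ 83.545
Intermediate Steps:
R(f, I) = (3 + I)²/8
c(x, O) = 2 - x - 6/O (c(x, O) = 2 - ((-2/(-2))*(6/O) + x) = 2 - ((-2*(-½))*(6/O) + x) = 2 - (1*(6/O) + x) = 2 - (6/O + x) = 2 - (x + 6/O) = 2 + (-x - 6/O) = 2 - x - 6/O)
√(c(3, R(11, 12)) + 6981) = √((2 - 1*3 - 6*8/(3 + 12)²) + 6981) = √((2 - 3 - 6/((⅛)*15²)) + 6981) = √((2 - 3 - 6/((⅛)*225)) + 6981) = √((2 - 3 - 6/225/8) + 6981) = √((2 - 3 - 6*8/225) + 6981) = √((2 - 3 - 16/75) + 6981) = √(-91/75 + 6981) = √(523484/75) = 2*√392613/15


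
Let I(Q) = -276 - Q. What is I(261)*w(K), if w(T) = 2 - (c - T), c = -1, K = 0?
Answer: -1611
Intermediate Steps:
w(T) = 3 + T (w(T) = 2 - (-1 - T) = 2 + (1 + T) = 3 + T)
I(261)*w(K) = (-276 - 1*261)*(3 + 0) = (-276 - 261)*3 = -537*3 = -1611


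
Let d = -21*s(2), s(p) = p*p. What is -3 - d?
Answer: 81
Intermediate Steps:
s(p) = p**2
d = -84 (d = -21*2**2 = -21*4 = -84)
-3 - d = -3 - 1*(-84) = -3 + 84 = 81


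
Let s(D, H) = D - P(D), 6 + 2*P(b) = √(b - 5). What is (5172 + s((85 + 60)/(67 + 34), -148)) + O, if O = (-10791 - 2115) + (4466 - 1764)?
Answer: -507784/101 - 3*I*√1010/101 ≈ -5027.6 - 0.94398*I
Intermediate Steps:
P(b) = -3 + √(-5 + b)/2 (P(b) = -3 + √(b - 5)/2 = -3 + √(-5 + b)/2)
s(D, H) = 3 + D - √(-5 + D)/2 (s(D, H) = D - (-3 + √(-5 + D)/2) = D + (3 - √(-5 + D)/2) = 3 + D - √(-5 + D)/2)
O = -10204 (O = -12906 + 2702 = -10204)
(5172 + s((85 + 60)/(67 + 34), -148)) + O = (5172 + (3 + (85 + 60)/(67 + 34) - √(-5 + (85 + 60)/(67 + 34))/2)) - 10204 = (5172 + (3 + 145/101 - √(-5 + 145/101)/2)) - 10204 = (5172 + (3 + 145/101 - 3*I*√1010/101)) - 10204 = (5172 + (448/101 - 3*I*√1010/101)) - 10204 = (522820/101 - 3*I*√1010/101) - 10204 = -507784/101 - 3*I*√1010/101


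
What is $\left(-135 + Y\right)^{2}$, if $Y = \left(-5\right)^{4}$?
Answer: $240100$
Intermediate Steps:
$Y = 625$
$\left(-135 + Y\right)^{2} = \left(-135 + 625\right)^{2} = 490^{2} = 240100$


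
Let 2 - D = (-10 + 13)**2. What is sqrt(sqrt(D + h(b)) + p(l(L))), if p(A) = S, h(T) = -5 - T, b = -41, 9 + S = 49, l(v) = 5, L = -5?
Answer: sqrt(40 + sqrt(29)) ≈ 6.7369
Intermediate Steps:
S = 40 (S = -9 + 49 = 40)
p(A) = 40
D = -7 (D = 2 - (-10 + 13)**2 = 2 - 1*3**2 = 2 - 1*9 = 2 - 9 = -7)
sqrt(sqrt(D + h(b)) + p(l(L))) = sqrt(sqrt(-7 + (-5 - 1*(-41))) + 40) = sqrt(sqrt(-7 + (-5 + 41)) + 40) = sqrt(sqrt(-7 + 36) + 40) = sqrt(sqrt(29) + 40) = sqrt(40 + sqrt(29))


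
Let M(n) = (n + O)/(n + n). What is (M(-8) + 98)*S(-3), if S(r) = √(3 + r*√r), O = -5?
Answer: 1581*√(3 - 3*I*√3)/16 ≈ 209.61 - 121.02*I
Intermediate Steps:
S(r) = √(3 + r^(3/2))
M(n) = (-5 + n)/(2*n) (M(n) = (n - 5)/(n + n) = (-5 + n)/((2*n)) = (-5 + n)*(1/(2*n)) = (-5 + n)/(2*n))
(M(-8) + 98)*S(-3) = ((½)*(-5 - 8)/(-8) + 98)*√(3 + (-3)^(3/2)) = ((½)*(-⅛)*(-13) + 98)*√(3 - 3*I*√3) = (13/16 + 98)*√(3 - 3*I*√3) = 1581*√(3 - 3*I*√3)/16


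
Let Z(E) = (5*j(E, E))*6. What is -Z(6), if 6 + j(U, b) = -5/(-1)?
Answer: 30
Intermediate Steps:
j(U, b) = -1 (j(U, b) = -6 - 5/(-1) = -6 - 5*(-1) = -6 + 5 = -1)
Z(E) = -30 (Z(E) = (5*(-1))*6 = -5*6 = -30)
-Z(6) = -1*(-30) = 30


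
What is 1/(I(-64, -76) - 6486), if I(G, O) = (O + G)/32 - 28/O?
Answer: -152/986481 ≈ -0.00015408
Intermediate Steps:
I(G, O) = -28/O + G/32 + O/32 (I(G, O) = (G + O)*(1/32) - 28/O = (G/32 + O/32) - 28/O = -28/O + G/32 + O/32)
1/(I(-64, -76) - 6486) = 1/((1/32)*(-896 - 76*(-64 - 76))/(-76) - 6486) = 1/((1/32)*(-1/76)*(-896 - 76*(-140)) - 6486) = 1/((1/32)*(-1/76)*(-896 + 10640) - 6486) = 1/((1/32)*(-1/76)*9744 - 6486) = 1/(-609/152 - 6486) = 1/(-986481/152) = -152/986481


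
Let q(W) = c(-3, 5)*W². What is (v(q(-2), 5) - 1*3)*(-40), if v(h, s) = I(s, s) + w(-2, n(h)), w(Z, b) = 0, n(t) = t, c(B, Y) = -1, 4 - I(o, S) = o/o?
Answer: 0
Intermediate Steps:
I(o, S) = 3 (I(o, S) = 4 - o/o = 4 - 1*1 = 4 - 1 = 3)
q(W) = -W²
v(h, s) = 3 (v(h, s) = 3 + 0 = 3)
(v(q(-2), 5) - 1*3)*(-40) = (3 - 1*3)*(-40) = (3 - 3)*(-40) = 0*(-40) = 0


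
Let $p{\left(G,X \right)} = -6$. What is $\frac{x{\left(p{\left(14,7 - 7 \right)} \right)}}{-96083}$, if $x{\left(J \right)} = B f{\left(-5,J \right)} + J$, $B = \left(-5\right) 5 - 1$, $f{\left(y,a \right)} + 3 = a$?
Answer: $- \frac{12}{5057} \approx -0.0023729$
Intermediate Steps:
$f{\left(y,a \right)} = -3 + a$
$B = -26$ ($B = -25 - 1 = -26$)
$x{\left(J \right)} = 78 - 25 J$ ($x{\left(J \right)} = - 26 \left(-3 + J\right) + J = \left(78 - 26 J\right) + J = 78 - 25 J$)
$\frac{x{\left(p{\left(14,7 - 7 \right)} \right)}}{-96083} = \frac{78 - -150}{-96083} = \left(78 + 150\right) \left(- \frac{1}{96083}\right) = 228 \left(- \frac{1}{96083}\right) = - \frac{12}{5057}$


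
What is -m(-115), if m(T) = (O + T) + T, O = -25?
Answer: 255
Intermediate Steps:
m(T) = -25 + 2*T (m(T) = (-25 + T) + T = -25 + 2*T)
-m(-115) = -(-25 + 2*(-115)) = -(-25 - 230) = -1*(-255) = 255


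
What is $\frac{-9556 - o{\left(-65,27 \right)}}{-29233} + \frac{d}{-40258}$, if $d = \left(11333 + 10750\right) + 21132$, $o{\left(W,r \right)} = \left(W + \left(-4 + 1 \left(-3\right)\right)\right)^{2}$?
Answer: $- \frac{669901175}{1176862114} \approx -0.56923$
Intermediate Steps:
$o{\left(W,r \right)} = \left(-7 + W\right)^{2}$ ($o{\left(W,r \right)} = \left(W - 7\right)^{2} = \left(-7 + W\right)^{2}$)
$d = 43215$ ($d = 22083 + 21132 = 43215$)
$\frac{-9556 - o{\left(-65,27 \right)}}{-29233} + \frac{d}{-40258} = \frac{-9556 - \left(-7 - 65\right)^{2}}{-29233} + \frac{43215}{-40258} = \left(-9556 - \left(-72\right)^{2}\right) \left(- \frac{1}{29233}\right) + 43215 \left(- \frac{1}{40258}\right) = \left(-9556 - 5184\right) \left(- \frac{1}{29233}\right) - \frac{43215}{40258} = \left(-14740\right) \left(- \frac{1}{29233}\right) - \frac{43215}{40258} = \frac{14740}{29233} - \frac{43215}{40258} = - \frac{669901175}{1176862114}$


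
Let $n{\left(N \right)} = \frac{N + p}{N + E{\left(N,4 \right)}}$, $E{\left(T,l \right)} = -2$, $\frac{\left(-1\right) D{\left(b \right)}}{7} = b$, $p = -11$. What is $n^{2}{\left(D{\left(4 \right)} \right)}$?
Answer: $\frac{169}{100} \approx 1.69$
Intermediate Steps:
$D{\left(b \right)} = - 7 b$
$n{\left(N \right)} = \frac{-11 + N}{-2 + N}$ ($n{\left(N \right)} = \frac{N - 11}{N - 2} = \frac{-11 + N}{-2 + N}$)
$n^{2}{\left(D{\left(4 \right)} \right)} = \left(\frac{-11 - 28}{-2 - 28}\right)^{2} = \left(\frac{1}{-30} \left(-39\right)\right)^{2} = \left(\left(- \frac{1}{30}\right) \left(-39\right)\right)^{2} = \left(\frac{13}{10}\right)^{2} = \frac{169}{100}$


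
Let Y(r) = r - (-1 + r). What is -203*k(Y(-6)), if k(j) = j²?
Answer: -203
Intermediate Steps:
Y(r) = 1 (Y(r) = r + (1 - r) = 1)
-203*k(Y(-6)) = -203*1² = -203*1 = -203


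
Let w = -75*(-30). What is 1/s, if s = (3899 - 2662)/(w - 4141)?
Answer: -1891/1237 ≈ -1.5287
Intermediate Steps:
w = 2250 (w = -15*(-150) = 2250)
s = -1237/1891 (s = (3899 - 2662)/(2250 - 4141) = 1237/(-1891) = 1237*(-1/1891) = -1237/1891 ≈ -0.65415)
1/s = 1/(-1237/1891) = -1891/1237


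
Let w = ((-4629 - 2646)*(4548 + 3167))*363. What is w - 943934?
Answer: -20374908809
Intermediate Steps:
w = -20373964875 (w = -7275*7715*363 = -56126625*363 = -20373964875)
w - 943934 = -20373964875 - 943934 = -20374908809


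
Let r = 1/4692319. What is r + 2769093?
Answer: 12993467696668/4692319 ≈ 2.7691e+6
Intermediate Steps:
r = 1/4692319 ≈ 2.1311e-7
r + 2769093 = 1/4692319 + 2769093 = 12993467696668/4692319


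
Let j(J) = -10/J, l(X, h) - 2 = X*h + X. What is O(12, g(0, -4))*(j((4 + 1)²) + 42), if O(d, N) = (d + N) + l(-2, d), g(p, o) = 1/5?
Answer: -12272/25 ≈ -490.88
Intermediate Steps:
g(p, o) = ⅕ (g(p, o) = 1*(⅕) = ⅕)
l(X, h) = 2 + X + X*h (l(X, h) = 2 + (X*h + X) = 2 + (X + X*h) = 2 + X + X*h)
O(d, N) = N - d (O(d, N) = (d + N) + (2 - 2 - 2*d) = (N + d) - 2*d = N - d)
O(12, g(0, -4))*(j((4 + 1)²) + 42) = (⅕ - 1*12)*(-10/(4 + 1)² + 42) = (⅕ - 12)*(-10/(5²) + 42) = -59*(-10/25 + 42)/5 = -59*(-10*1/25 + 42)/5 = -59*(-⅖ + 42)/5 = -59/5*208/5 = -12272/25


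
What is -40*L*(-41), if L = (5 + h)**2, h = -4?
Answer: 1640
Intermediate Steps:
L = 1 (L = (5 - 4)**2 = 1**2 = 1)
-40*L*(-41) = -40*1*(-41) = -40*(-41) = 1640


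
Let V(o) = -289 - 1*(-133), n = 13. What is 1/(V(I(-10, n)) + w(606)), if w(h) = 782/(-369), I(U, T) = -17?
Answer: -369/58346 ≈ -0.0063243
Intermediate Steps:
V(o) = -156 (V(o) = -289 + 133 = -156)
w(h) = -782/369 (w(h) = 782*(-1/369) = -782/369)
1/(V(I(-10, n)) + w(606)) = 1/(-156 - 782/369) = 1/(-58346/369) = -369/58346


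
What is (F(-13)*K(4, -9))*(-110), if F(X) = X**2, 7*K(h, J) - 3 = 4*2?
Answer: -204490/7 ≈ -29213.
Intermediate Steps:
K(h, J) = 11/7 (K(h, J) = 3/7 + (4*2)/7 = 3/7 + (1/7)*8 = 3/7 + 8/7 = 11/7)
(F(-13)*K(4, -9))*(-110) = ((-13)**2*(11/7))*(-110) = (169*(11/7))*(-110) = (1859/7)*(-110) = -204490/7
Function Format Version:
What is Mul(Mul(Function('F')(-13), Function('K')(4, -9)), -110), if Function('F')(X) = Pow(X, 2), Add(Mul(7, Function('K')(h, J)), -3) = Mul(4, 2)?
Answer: Rational(-204490, 7) ≈ -29213.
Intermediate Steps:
Function('K')(h, J) = Rational(11, 7) (Function('K')(h, J) = Add(Rational(3, 7), Mul(Rational(1, 7), Mul(4, 2))) = Add(Rational(3, 7), Mul(Rational(1, 7), 8)) = Add(Rational(3, 7), Rational(8, 7)) = Rational(11, 7))
Mul(Mul(Function('F')(-13), Function('K')(4, -9)), -110) = Mul(Mul(Pow(-13, 2), Rational(11, 7)), -110) = Mul(Mul(169, Rational(11, 7)), -110) = Mul(Rational(1859, 7), -110) = Rational(-204490, 7)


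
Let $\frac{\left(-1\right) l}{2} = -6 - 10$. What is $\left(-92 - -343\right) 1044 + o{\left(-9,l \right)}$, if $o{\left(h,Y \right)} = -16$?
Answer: $262028$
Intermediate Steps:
$l = 32$ ($l = - 2 \left(-6 - 10\right) = \left(-2\right) \left(-16\right) = 32$)
$\left(-92 - -343\right) 1044 + o{\left(-9,l \right)} = \left(-92 - -343\right) 1044 - 16 = \left(-92 + 343\right) 1044 - 16 = 251 \cdot 1044 - 16 = 262044 - 16 = 262028$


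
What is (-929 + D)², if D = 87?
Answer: 708964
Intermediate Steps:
(-929 + D)² = (-929 + 87)² = (-842)² = 708964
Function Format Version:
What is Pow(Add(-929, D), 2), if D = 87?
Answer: 708964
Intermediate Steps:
Pow(Add(-929, D), 2) = Pow(Add(-929, 87), 2) = Pow(-842, 2) = 708964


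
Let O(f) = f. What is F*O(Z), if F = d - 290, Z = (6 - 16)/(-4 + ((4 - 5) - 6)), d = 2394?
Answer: 21040/11 ≈ 1912.7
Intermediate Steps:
Z = 10/11 (Z = -10/(-4 + (-1 - 6)) = -10/(-4 - 7) = -10/(-11) = -10*(-1/11) = 10/11 ≈ 0.90909)
F = 2104 (F = 2394 - 290 = 2104)
F*O(Z) = 2104*(10/11) = 21040/11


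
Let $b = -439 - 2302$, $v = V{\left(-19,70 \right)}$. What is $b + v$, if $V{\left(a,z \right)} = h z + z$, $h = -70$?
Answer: $-7571$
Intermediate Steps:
$V{\left(a,z \right)} = - 69 z$ ($V{\left(a,z \right)} = - 70 z + z = - 69 z$)
$v = -4830$ ($v = \left(-69\right) 70 = -4830$)
$b = -2741$
$b + v = -2741 - 4830 = -7571$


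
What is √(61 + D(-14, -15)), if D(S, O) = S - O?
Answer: √62 ≈ 7.8740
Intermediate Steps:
√(61 + D(-14, -15)) = √(61 + (-14 - 1*(-15))) = √(61 + (-14 + 15)) = √(61 + 1) = √62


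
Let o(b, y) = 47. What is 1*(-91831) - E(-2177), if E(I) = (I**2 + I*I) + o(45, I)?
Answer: -9570536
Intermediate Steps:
E(I) = 47 + 2*I**2 (E(I) = (I**2 + I*I) + 47 = (I**2 + I**2) + 47 = 2*I**2 + 47 = 47 + 2*I**2)
1*(-91831) - E(-2177) = 1*(-91831) - (47 + 2*(-2177)**2) = -91831 - (47 + 2*4739329) = -91831 - (47 + 9478658) = -91831 - 1*9478705 = -91831 - 9478705 = -9570536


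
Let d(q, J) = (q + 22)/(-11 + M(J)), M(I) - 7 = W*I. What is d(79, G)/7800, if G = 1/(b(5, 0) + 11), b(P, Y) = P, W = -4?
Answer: -101/33150 ≈ -0.0030468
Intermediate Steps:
M(I) = 7 - 4*I
G = 1/16 (G = 1/(5 + 11) = 1/16 ≈ 0.062500)
d(q, J) = (22 + q)/(-4 - 4*J) (d(q, J) = (q + 22)/(-11 + (7 - 4*J)) = (22 + q)/(-4 - 4*J))
d(79, G)/7800 = ((22 + 79)/(4*(-1 - 1*1/16)))/7800 = ((¼)*101/(-1 - 1/16))*(1/7800) = ((¼)*101/(-17/16))*(1/7800) = ((¼)*(-16/17)*101)*(1/7800) = -404/17*1/7800 = -101/33150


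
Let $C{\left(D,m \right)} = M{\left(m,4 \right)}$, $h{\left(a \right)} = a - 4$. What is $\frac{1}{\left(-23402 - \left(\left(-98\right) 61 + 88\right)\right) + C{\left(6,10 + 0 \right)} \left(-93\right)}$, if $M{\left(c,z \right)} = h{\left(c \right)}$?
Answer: $- \frac{1}{18070} \approx -5.534 \cdot 10^{-5}$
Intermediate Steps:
$h{\left(a \right)} = -4 + a$ ($h{\left(a \right)} = a - 4 = -4 + a$)
$M{\left(c,z \right)} = -4 + c$
$C{\left(D,m \right)} = -4 + m$
$\frac{1}{\left(-23402 - \left(\left(-98\right) 61 + 88\right)\right) + C{\left(6,10 + 0 \right)} \left(-93\right)} = \frac{1}{\left(-23402 - \left(\left(-98\right) 61 + 88\right)\right) + \left(-4 + \left(10 + 0\right)\right) \left(-93\right)} = \frac{1}{\left(-23402 - \left(-5978 + 88\right)\right) + \left(-4 + 10\right) \left(-93\right)} = \frac{1}{\left(-23402 - -5890\right) + 6 \left(-93\right)} = \frac{1}{\left(-23402 + 5890\right) - 558} = \frac{1}{-17512 - 558} = \frac{1}{-18070} = - \frac{1}{18070}$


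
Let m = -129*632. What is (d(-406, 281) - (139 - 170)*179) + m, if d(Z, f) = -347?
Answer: -76326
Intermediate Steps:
m = -81528
(d(-406, 281) - (139 - 170)*179) + m = (-347 - (139 - 170)*179) - 81528 = (-347 - (-31)*179) - 81528 = (-347 - 1*(-5549)) - 81528 = (-347 + 5549) - 81528 = 5202 - 81528 = -76326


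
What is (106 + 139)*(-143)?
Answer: -35035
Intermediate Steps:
(106 + 139)*(-143) = 245*(-143) = -35035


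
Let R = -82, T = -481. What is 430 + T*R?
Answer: 39872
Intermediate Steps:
430 + T*R = 430 - 481*(-82) = 430 + 39442 = 39872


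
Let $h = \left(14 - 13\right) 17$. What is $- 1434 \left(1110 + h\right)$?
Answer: $-1616118$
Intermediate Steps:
$h = 17$ ($h = 1 \cdot 17 = 17$)
$- 1434 \left(1110 + h\right) = - 1434 \left(1110 + 17\right) = \left(-1434\right) 1127 = -1616118$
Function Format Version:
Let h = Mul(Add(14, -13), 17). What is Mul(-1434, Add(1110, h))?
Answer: -1616118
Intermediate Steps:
h = 17 (h = Mul(1, 17) = 17)
Mul(-1434, Add(1110, h)) = Mul(-1434, Add(1110, 17)) = Mul(-1434, 1127) = -1616118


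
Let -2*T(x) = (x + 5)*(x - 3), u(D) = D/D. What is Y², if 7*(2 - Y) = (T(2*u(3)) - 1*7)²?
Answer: 1/16 ≈ 0.062500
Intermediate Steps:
u(D) = 1
T(x) = -(-3 + x)*(5 + x)/2 (T(x) = -(x + 5)*(x - 3)/2 = -(5 + x)*(-3 + x)/2 = -(-3 + x)*(5 + x)/2)
Y = ¼ (Y = 2 - ((15/2 - 2 - (2*1)²/2) - 1*7)²/7 = 2 - ((15/2 - 1*2 - ½*2²) - 7)²/7 = 2 - ((15/2 - 2 - ½*4) - 7)²/7 = 2 - ((15/2 - 2 - 2) - 7)²/7 = 2 - (7/2 - 7)²/7 = 2 - (-7/2)²/7 = 2 - ⅐*49/4 = 2 - 7/4 = ¼ ≈ 0.25000)
Y² = (¼)² = 1/16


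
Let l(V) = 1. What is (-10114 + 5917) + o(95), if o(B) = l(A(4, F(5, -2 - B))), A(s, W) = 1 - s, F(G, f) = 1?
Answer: -4196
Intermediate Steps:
o(B) = 1
(-10114 + 5917) + o(95) = (-10114 + 5917) + 1 = -4197 + 1 = -4196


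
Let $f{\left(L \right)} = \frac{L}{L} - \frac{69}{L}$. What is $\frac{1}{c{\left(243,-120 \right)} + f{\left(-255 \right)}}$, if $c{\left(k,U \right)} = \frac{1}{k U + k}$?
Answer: $\frac{144585}{183703} \approx 0.78706$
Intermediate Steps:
$c{\left(k,U \right)} = \frac{1}{k + U k}$ ($c{\left(k,U \right)} = \frac{1}{U k + k} = \frac{1}{k + U k}$)
$f{\left(L \right)} = 1 - \frac{69}{L}$
$\frac{1}{c{\left(243,-120 \right)} + f{\left(-255 \right)}} = \frac{1}{\frac{1}{243 \left(1 - 120\right)} + \frac{-69 - 255}{-255}} = \frac{1}{\frac{1}{243 \left(-119\right)} - - \frac{108}{85}} = \frac{1}{\frac{1}{243} \left(- \frac{1}{119}\right) + \frac{108}{85}} = \frac{1}{- \frac{1}{28917} + \frac{108}{85}} = \frac{1}{\frac{183703}{144585}} = \frac{144585}{183703}$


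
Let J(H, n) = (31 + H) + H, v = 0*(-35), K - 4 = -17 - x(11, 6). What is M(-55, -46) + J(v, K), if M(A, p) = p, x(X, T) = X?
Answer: -15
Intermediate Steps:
K = -24 (K = 4 + (-17 - 1*11) = 4 + (-17 - 11) = 4 - 28 = -24)
v = 0
J(H, n) = 31 + 2*H
M(-55, -46) + J(v, K) = -46 + (31 + 2*0) = -46 + (31 + 0) = -46 + 31 = -15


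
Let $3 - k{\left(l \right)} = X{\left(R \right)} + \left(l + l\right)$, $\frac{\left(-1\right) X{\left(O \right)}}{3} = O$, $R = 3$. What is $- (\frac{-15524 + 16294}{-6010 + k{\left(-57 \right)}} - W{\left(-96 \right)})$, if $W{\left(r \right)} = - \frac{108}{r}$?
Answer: $\frac{14779}{11768} \approx 1.2559$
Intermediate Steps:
$X{\left(O \right)} = - 3 O$
$k{\left(l \right)} = 12 - 2 l$ ($k{\left(l \right)} = 3 - \left(\left(-3\right) 3 + \left(l + l\right)\right) = 3 - \left(-9 + 2 l\right) = 12 - 2 l$)
$- (\frac{-15524 + 16294}{-6010 + k{\left(-57 \right)}} - W{\left(-96 \right)}) = - (\frac{-15524 + 16294}{-6010 + \left(12 - -114\right)} - - \frac{108}{-96}) = - (\frac{770}{-6010 + \left(12 + 114\right)} - \left(-108\right) \left(- \frac{1}{96}\right)) = - (\frac{770}{-6010 + 126} - \frac{9}{8}) = - (\frac{770}{-5884} - \frac{9}{8}) = - (770 \left(- \frac{1}{5884}\right) - \frac{9}{8}) = - (- \frac{385}{2942} - \frac{9}{8}) = \left(-1\right) \left(- \frac{14779}{11768}\right) = \frac{14779}{11768}$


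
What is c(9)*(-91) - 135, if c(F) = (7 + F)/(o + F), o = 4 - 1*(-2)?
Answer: -3481/15 ≈ -232.07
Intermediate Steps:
o = 6 (o = 4 + 2 = 6)
c(F) = (7 + F)/(6 + F)
c(9)*(-91) - 135 = ((7 + 9)/(6 + 9))*(-91) - 135 = (16/15)*(-91) - 135 = -1456/15 - 135 = -3481/15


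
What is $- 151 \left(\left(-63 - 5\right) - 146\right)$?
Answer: $32314$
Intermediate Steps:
$- 151 \left(\left(-63 - 5\right) - 146\right) = - 151 \left(-68 - 146\right) = \left(-151\right) \left(-214\right) = 32314$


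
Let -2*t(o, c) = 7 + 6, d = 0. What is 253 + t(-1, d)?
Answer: 493/2 ≈ 246.50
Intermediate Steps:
t(o, c) = -13/2 (t(o, c) = -(7 + 6)/2 = -½*13 = -13/2)
253 + t(-1, d) = 253 - 13/2 = 493/2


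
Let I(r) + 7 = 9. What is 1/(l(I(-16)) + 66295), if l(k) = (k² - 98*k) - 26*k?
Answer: 1/66051 ≈ 1.5140e-5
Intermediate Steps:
I(r) = 2 (I(r) = -7 + 9 = 2)
l(k) = k² - 124*k
1/(l(I(-16)) + 66295) = 1/(2*(-124 + 2) + 66295) = 1/(2*(-122) + 66295) = 1/(-244 + 66295) = 1/66051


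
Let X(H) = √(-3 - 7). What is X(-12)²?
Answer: -10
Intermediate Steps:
X(H) = I*√10 (X(H) = √(-10) = I*√10)
X(-12)² = (I*√10)² = -10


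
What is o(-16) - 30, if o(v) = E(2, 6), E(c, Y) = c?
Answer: -28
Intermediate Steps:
o(v) = 2
o(-16) - 30 = 2 - 30 = -28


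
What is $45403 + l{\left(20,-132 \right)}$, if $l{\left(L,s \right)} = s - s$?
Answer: $45403$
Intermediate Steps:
$l{\left(L,s \right)} = 0$
$45403 + l{\left(20,-132 \right)} = 45403 + 0 = 45403$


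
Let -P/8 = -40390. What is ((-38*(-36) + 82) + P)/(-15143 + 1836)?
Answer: -324570/13307 ≈ -24.391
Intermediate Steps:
P = 323120 (P = -8*(-40390) = 323120)
((-38*(-36) + 82) + P)/(-15143 + 1836) = ((-38*(-36) + 82) + 323120)/(-15143 + 1836) = ((1368 + 82) + 323120)/(-13307) = (1450 + 323120)*(-1/13307) = 324570*(-1/13307) = -324570/13307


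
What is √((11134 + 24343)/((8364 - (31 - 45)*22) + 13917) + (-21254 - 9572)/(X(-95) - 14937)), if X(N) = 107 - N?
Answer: √169000481997735/6792835 ≈ 1.9138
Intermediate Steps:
√((11134 + 24343)/((8364 - (31 - 45)*22) + 13917) + (-21254 - 9572)/(X(-95) - 14937)) = √((11134 + 24343)/((8364 - (31 - 45)*22) + 13917) + (-21254 - 9572)/((107 - 1*(-95)) - 14937)) = √(35477/((8364 - (-14)*22) + 13917) - 30826/((107 + 95) - 14937)) = √(35477/((8364 - 1*(-308)) + 13917) - 30826/(202 - 14937)) = √(35477/((8364 + 308) + 13917) - 30826/(-14735)) = √(35477/(8672 + 13917) - 30826*(-1/14735)) = √(35477/22589 + 30826/14735) = √(174154587/47549845) = √169000481997735/6792835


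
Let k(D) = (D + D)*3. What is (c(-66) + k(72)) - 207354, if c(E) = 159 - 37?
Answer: -206800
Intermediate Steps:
c(E) = 122
k(D) = 6*D (k(D) = (2*D)*3 = 6*D)
(c(-66) + k(72)) - 207354 = (122 + 6*72) - 207354 = (122 + 432) - 207354 = 554 - 207354 = -206800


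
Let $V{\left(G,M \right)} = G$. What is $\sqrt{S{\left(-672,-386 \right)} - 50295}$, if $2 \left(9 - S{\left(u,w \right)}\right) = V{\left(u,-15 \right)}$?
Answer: $15 i \sqrt{222} \approx 223.49 i$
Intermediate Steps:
$S{\left(u,w \right)} = 9 - \frac{u}{2}$
$\sqrt{S{\left(-672,-386 \right)} - 50295} = \sqrt{\left(9 - -336\right) - 50295} = \sqrt{\left(9 + 336\right) - 50295} = \sqrt{345 - 50295} = \sqrt{-49950} = 15 i \sqrt{222}$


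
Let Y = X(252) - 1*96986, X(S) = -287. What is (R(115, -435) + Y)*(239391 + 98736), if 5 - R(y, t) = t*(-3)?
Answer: -33330192771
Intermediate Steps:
Y = -97273 (Y = -287 - 1*96986 = -287 - 96986 = -97273)
R(y, t) = 5 + 3*t (R(y, t) = 5 - t*(-3) = 5 - (-3)*t = 5 + 3*t)
(R(115, -435) + Y)*(239391 + 98736) = ((5 + 3*(-435)) - 97273)*(239391 + 98736) = ((5 - 1305) - 97273)*338127 = (-1300 - 97273)*338127 = -98573*338127 = -33330192771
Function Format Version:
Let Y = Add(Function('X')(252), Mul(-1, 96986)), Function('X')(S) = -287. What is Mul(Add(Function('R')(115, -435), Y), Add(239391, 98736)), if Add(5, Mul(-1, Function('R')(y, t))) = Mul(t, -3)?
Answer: -33330192771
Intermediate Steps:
Y = -97273 (Y = Add(-287, Mul(-1, 96986)) = Add(-287, -96986) = -97273)
Function('R')(y, t) = Add(5, Mul(3, t)) (Function('R')(y, t) = Add(5, Mul(-1, Mul(t, -3))) = Add(5, Mul(-1, Mul(-3, t))) = Add(5, Mul(3, t)))
Mul(Add(Function('R')(115, -435), Y), Add(239391, 98736)) = Mul(Add(Add(5, Mul(3, -435)), -97273), Add(239391, 98736)) = Mul(Add(Add(5, -1305), -97273), 338127) = Mul(Add(-1300, -97273), 338127) = Mul(-98573, 338127) = -33330192771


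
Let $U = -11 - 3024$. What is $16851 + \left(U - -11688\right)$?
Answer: $25504$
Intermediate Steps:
$U = -3035$ ($U = -11 - 3024 = -3035$)
$16851 + \left(U - -11688\right) = 16851 - -8653 = 16851 + \left(-3035 + 11688\right) = 16851 + 8653 = 25504$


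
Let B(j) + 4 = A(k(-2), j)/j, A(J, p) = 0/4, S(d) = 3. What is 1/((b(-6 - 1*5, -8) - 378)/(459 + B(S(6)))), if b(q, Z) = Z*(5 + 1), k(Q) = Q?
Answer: -455/426 ≈ -1.0681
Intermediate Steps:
A(J, p) = 0 (A(J, p) = 0*(¼) = 0)
b(q, Z) = 6*Z (b(q, Z) = Z*6 = 6*Z)
B(j) = -4 (B(j) = -4 + 0/j = -4 + 0 = -4)
1/((b(-6 - 1*5, -8) - 378)/(459 + B(S(6)))) = 1/((6*(-8) - 378)/(459 - 4)) = 1/((-48 - 378)/455) = 1/(-426*1/455) = 1/(-426/455) = -455/426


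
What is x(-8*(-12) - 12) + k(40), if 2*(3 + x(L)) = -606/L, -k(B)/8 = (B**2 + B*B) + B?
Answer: -725945/28 ≈ -25927.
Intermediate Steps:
k(B) = -16*B**2 - 8*B (k(B) = -8*((B**2 + B*B) + B) = -8*((B**2 + B**2) + B) = -8*(2*B**2 + B) = -8*(B + 2*B**2) = -16*B**2 - 8*B)
x(L) = -3 - 303/L (x(L) = -3 + (-606/L)/2 = -3 - 303/L)
x(-8*(-12) - 12) + k(40) = (-3 - 303/(-8*(-12) - 12)) - 8*40*(1 + 2*40) = (-3 - 303/(96 - 12)) - 8*40*(1 + 80) = (-3 - 303/84) - 8*40*81 = (-3 - 303*1/84) - 25920 = (-3 - 101/28) - 25920 = -185/28 - 25920 = -725945/28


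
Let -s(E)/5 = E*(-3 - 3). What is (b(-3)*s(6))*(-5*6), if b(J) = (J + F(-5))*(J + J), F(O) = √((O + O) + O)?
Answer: -97200 + 32400*I*√15 ≈ -97200.0 + 1.2548e+5*I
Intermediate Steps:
F(O) = √3*√O (F(O) = √(2*O + O) = √(3*O) = √3*√O)
s(E) = 30*E (s(E) = -5*E*(-3 - 3) = -5*E*(-6) = -(-30)*E = 30*E)
b(J) = 2*J*(J + I*√15) (b(J) = (J + √3*√(-5))*(J + J) = (J + √3*(I*√5))*(2*J) = (J + I*√15)*(2*J) = 2*J*(J + I*√15))
(b(-3)*s(6))*(-5*6) = ((2*(-3)*(-3 + I*√15))*(30*6))*(-5*6) = ((18 - 6*I*√15)*180)*(-30) = (3240 - 1080*I*√15)*(-30) = -97200 + 32400*I*√15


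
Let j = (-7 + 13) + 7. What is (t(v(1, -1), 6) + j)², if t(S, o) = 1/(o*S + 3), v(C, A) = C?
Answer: 13924/81 ≈ 171.90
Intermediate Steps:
j = 13 (j = 6 + 7 = 13)
t(S, o) = 1/(3 + S*o) (t(S, o) = 1/(S*o + 3) = 1/(3 + S*o))
(t(v(1, -1), 6) + j)² = (1/(3 + 1*6) + 13)² = (1/(3 + 6) + 13)² = (1/9 + 13)² = (⅑ + 13)² = (118/9)² = 13924/81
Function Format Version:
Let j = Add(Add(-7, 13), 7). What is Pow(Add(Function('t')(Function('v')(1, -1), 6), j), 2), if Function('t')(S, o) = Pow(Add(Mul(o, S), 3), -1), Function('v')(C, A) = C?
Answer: Rational(13924, 81) ≈ 171.90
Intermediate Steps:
j = 13 (j = Add(6, 7) = 13)
Function('t')(S, o) = Pow(Add(3, Mul(S, o)), -1) (Function('t')(S, o) = Pow(Add(Mul(S, o), 3), -1) = Pow(Add(3, Mul(S, o)), -1))
Pow(Add(Function('t')(Function('v')(1, -1), 6), j), 2) = Pow(Add(Pow(Add(3, Mul(1, 6)), -1), 13), 2) = Pow(Add(Pow(Add(3, 6), -1), 13), 2) = Pow(Add(Pow(9, -1), 13), 2) = Pow(Add(Rational(1, 9), 13), 2) = Pow(Rational(118, 9), 2) = Rational(13924, 81)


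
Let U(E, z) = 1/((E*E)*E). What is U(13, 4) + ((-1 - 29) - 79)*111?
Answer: -26581502/2197 ≈ -12099.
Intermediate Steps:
U(E, z) = E**(-3) (U(E, z) = 1/(E**2*E) = 1/(E**3) = E**(-3))
U(13, 4) + ((-1 - 29) - 79)*111 = 13**(-3) + ((-1 - 29) - 79)*111 = 1/2197 + (-30 - 79)*111 = 1/2197 - 109*111 = 1/2197 - 12099 = -26581502/2197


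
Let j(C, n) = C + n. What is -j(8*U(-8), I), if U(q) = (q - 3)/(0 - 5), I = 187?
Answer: -1023/5 ≈ -204.60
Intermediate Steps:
U(q) = ⅗ - q/5 (U(q) = (-3 + q)/(-5) = (-3 + q)*(-⅕) = ⅗ - q/5)
-j(8*U(-8), I) = -(8*(⅗ - ⅕*(-8)) + 187) = -(8*(⅗ + 8/5) + 187) = -(8*(11/5) + 187) = -(88/5 + 187) = -1*1023/5 = -1023/5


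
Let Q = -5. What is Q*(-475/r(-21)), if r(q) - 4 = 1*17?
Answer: 2375/21 ≈ 113.10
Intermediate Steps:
r(q) = 21 (r(q) = 4 + 1*17 = 4 + 17 = 21)
Q*(-475/r(-21)) = -(-2375)/21 = -5*(-475/21) = 2375/21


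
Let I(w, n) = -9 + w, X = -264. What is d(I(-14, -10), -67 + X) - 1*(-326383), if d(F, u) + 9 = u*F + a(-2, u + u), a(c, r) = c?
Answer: 333985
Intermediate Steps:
d(F, u) = -11 + F*u (d(F, u) = -9 + (u*F - 2) = -9 + (F*u - 2) = -9 + (-2 + F*u) = -11 + F*u)
d(I(-14, -10), -67 + X) - 1*(-326383) = (-11 + (-9 - 14)*(-67 - 264)) - 1*(-326383) = (-11 - 23*(-331)) + 326383 = (-11 + 7613) + 326383 = 7602 + 326383 = 333985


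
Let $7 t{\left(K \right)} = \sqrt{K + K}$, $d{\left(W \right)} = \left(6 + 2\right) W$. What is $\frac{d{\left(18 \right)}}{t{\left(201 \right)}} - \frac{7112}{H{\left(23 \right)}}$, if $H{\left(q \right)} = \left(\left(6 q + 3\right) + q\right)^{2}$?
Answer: $- \frac{889}{3362} + \frac{168 \sqrt{402}}{67} \approx 50.01$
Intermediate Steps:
$d{\left(W \right)} = 8 W$
$t{\left(K \right)} = \frac{\sqrt{2} \sqrt{K}}{7}$ ($t{\left(K \right)} = \frac{\sqrt{K + K}}{7} = \frac{\sqrt{2 K}}{7} = \frac{\sqrt{2} \sqrt{K}}{7}$)
$H{\left(q \right)} = \left(3 + 7 q\right)^{2}$ ($H{\left(q \right)} = \left(\left(3 + 6 q\right) + q\right)^{2} = \left(3 + 7 q\right)^{2}$)
$\frac{d{\left(18 \right)}}{t{\left(201 \right)}} - \frac{7112}{H{\left(23 \right)}} = \frac{8 \cdot 18}{\frac{1}{7} \sqrt{2} \sqrt{201}} - \frac{7112}{\left(3 + 7 \cdot 23\right)^{2}} = \frac{144}{\frac{1}{7} \sqrt{402}} - \frac{7112}{\left(3 + 161\right)^{2}} = 144 \frac{7 \sqrt{402}}{402} - \frac{7112}{164^{2}} = \frac{168 \sqrt{402}}{67} - \frac{7112}{26896} = \frac{168 \sqrt{402}}{67} - \frac{889}{3362} = - \frac{889}{3362} + \frac{168 \sqrt{402}}{67}$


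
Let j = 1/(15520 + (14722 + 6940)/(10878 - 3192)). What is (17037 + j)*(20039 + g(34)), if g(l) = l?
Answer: 20400761095481430/59654191 ≈ 3.4198e+8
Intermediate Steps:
j = 3843/59654191 (j = 1/(15520 + 21662/7686) = 1/(15520 + 21662*(1/7686)) = 1/(15520 + 10831/3843) = 1/(59654191/3843) = 3843/59654191 ≈ 6.4421e-5)
(17037 + j)*(20039 + g(34)) = (17037 + 3843/59654191)*(20039 + 34) = (1016328455910/59654191)*20073 = 20400761095481430/59654191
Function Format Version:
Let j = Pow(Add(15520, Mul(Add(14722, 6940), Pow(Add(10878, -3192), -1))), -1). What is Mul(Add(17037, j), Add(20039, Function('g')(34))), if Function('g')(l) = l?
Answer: Rational(20400761095481430, 59654191) ≈ 3.4198e+8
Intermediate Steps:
j = Rational(3843, 59654191) (j = Pow(Add(15520, Mul(21662, Pow(7686, -1))), -1) = Pow(Add(15520, Mul(21662, Rational(1, 7686))), -1) = Pow(Add(15520, Rational(10831, 3843)), -1) = Pow(Rational(59654191, 3843), -1) = Rational(3843, 59654191) ≈ 6.4421e-5)
Mul(Add(17037, j), Add(20039, Function('g')(34))) = Mul(Add(17037, Rational(3843, 59654191)), Add(20039, 34)) = Mul(Rational(1016328455910, 59654191), 20073) = Rational(20400761095481430, 59654191)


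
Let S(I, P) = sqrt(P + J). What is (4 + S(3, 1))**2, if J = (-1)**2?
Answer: (4 + sqrt(2))**2 ≈ 29.314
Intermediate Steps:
J = 1
S(I, P) = sqrt(1 + P) (S(I, P) = sqrt(P + 1) = sqrt(1 + P))
(4 + S(3, 1))**2 = (4 + sqrt(1 + 1))**2 = (4 + sqrt(2))**2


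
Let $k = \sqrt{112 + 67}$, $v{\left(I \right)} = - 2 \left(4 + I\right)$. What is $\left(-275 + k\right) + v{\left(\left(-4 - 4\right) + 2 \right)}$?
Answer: $-271 + \sqrt{179} \approx -257.62$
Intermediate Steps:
$v{\left(I \right)} = -8 - 2 I$
$k = \sqrt{179} \approx 13.379$
$\left(-275 + k\right) + v{\left(\left(-4 - 4\right) + 2 \right)} = \left(-275 + \sqrt{179}\right) - \left(8 + 2 \left(\left(-4 - 4\right) + 2\right)\right) = \left(-275 + \sqrt{179}\right) - \left(8 + 2 \left(-8 + 2\right)\right) = \left(-275 + \sqrt{179}\right) - -4 = \left(-275 + \sqrt{179}\right) + \left(-8 + 12\right) = \left(-275 + \sqrt{179}\right) + 4 = -271 + \sqrt{179}$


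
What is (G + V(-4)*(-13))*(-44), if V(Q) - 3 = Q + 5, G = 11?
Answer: 1804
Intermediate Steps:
V(Q) = 8 + Q (V(Q) = 3 + (Q + 5) = 3 + (5 + Q) = 8 + Q)
(G + V(-4)*(-13))*(-44) = (11 + (8 - 4)*(-13))*(-44) = (11 + 4*(-13))*(-44) = (11 - 52)*(-44) = -41*(-44) = 1804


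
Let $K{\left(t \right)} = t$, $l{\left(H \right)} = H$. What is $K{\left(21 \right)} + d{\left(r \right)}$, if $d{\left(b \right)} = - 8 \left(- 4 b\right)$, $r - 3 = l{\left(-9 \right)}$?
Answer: $-171$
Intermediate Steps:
$r = -6$ ($r = 3 - 9 = -6$)
$d{\left(b \right)} = 32 b$
$K{\left(21 \right)} + d{\left(r \right)} = 21 + 32 \left(-6\right) = 21 - 192 = -171$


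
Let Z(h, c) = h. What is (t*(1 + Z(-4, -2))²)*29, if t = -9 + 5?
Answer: -1044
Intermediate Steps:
t = -4
(t*(1 + Z(-4, -2))²)*29 = -4*(1 - 4)²*29 = -4*(-3)²*29 = -4*9*29 = -36*29 = -1044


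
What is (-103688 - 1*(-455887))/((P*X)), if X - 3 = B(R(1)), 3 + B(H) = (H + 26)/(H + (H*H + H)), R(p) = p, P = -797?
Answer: -352199/7173 ≈ -49.101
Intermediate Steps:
B(H) = -3 + (26 + H)/(H**2 + 2*H) (B(H) = -3 + (H + 26)/(H + (H*H + H)) = -3 + (26 + H)/(H + (H**2 + H)) = -3 + (26 + H)/(H + (H + H**2)) = -3 + (26 + H)/(H**2 + 2*H))
X = 9 (X = 3 + (26 - 5*1 - 3*1**2)/(1*(2 + 1)) = 3 + 1*(26 - 5 - 3*1)/3 = 3 + 1*(1/3)*(26 - 5 - 3) = 3 + 1*(1/3)*18 = 3 + 6 = 9)
(-103688 - 1*(-455887))/((P*X)) = (-103688 - 1*(-455887))/((-797*9)) = (-103688 + 455887)/(-7173) = 352199*(-1/7173) = -352199/7173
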